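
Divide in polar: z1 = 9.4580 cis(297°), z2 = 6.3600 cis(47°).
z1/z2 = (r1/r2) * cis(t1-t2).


r = 9.4580 / 6.3600 = 1.4871
theta = 297° - 47° = 250° = 250° (mod 360)

1.4871 cis(250°)


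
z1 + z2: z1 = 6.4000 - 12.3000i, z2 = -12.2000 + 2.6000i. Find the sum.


Real: 6.4 - 12.2 = -5.8
Imag: -12.3 + 2.6 = -9.7

-5.8000 - 9.7000i


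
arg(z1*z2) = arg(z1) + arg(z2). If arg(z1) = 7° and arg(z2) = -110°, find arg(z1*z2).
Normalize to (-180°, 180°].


arg(z1*z2) = 7° - 110° = -103°
Normalized to (-180°, 180°]: -103°

-103°


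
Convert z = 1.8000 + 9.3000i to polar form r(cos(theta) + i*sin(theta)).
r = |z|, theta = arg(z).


r = sqrt(3.24+86.49) = sqrt(89.73) = 9.4726
theta = atan2(9.3, 1.8) = 79.0459 degrees

r = 9.4726, theta = 79.0459 degrees


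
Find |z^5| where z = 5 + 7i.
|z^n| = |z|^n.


|z| = sqrt(25+49) = sqrt(74) = 8.6023
|z^5| = |z|^5 = (sqrt(74))^5 = 74^2 * sqrt(74) = 5476*sqrt(74)

|z^5| = 5476*sqrt(74) ≈ 47106.3332


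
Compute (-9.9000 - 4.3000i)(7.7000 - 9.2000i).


Real = -9.9*7.7 - (-4.3)*(-9.2) = -76.23 - 39.56 = -115.79
Imag = -9.9*(-9.2) + 7.7*(-4.3) = 91.08 - (33.11) = 57.97

-115.7900 + 57.9700i


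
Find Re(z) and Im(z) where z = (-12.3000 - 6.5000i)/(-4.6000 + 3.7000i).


Multiply by conjugate: (-12.3000 - 6.5000i)(-4.6000 - 3.7000i) / ((-4.6)^2 + 3.7^2)
Numerator real = -12.3*(-4.6) - (6.5)*3.7 = 32.53
Numerator imag = -6.5*(-4.6) - (-12.3)*3.7 = 75.41
Denominator = 34.85
Re(z) = 32.53/34.85 = 0.9334
Im(z) = 75.41/34.85 = 2.1638

Re(z) = 0.9334, Im(z) = 2.1638


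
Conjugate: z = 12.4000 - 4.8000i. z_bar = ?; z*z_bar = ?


z_bar = 12.4000 + 4.8000i
z*z_bar = 12.4^2 + (-4.8)^2 = 153.76 + 23.04 = 176.8

z_bar = 12.4000 + 4.8000i, z*z_bar = 176.8


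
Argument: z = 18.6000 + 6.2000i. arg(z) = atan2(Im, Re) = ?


Re = 18.6, Im = 6.2
arg = atan2(6.2, 18.6) = 18.4349 degrees

arg(z) = 18.4349 degrees


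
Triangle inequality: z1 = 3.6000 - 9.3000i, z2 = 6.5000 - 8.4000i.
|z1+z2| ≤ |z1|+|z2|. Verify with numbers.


|z1| = sqrt(3.6^2 + (-9.3)^2) = sqrt(99.45) = 9.9725
|z2| = sqrt(6.5^2 + (-8.4)^2) = sqrt(112.81) = 10.6212
z1+z2 = 10.1000 - 17.7000i
|z1+z2| = sqrt(415.3) = 20.3789
|z1|+|z2| = 9.9725 + 10.6212 = 20.5937

|z1+z2| = 20.3789 ≤ |z1|+|z2| = 20.5937 (verified)


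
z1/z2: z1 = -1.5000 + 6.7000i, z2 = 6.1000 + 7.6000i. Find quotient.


Conjugate of z2 = 6.1000 - 7.6000i
Numerator: (-1.5000 + 6.7000i)(6.1000 - 7.6000i) = 41.7700 + 52.2700i
Denominator: 6.1^2 + 7.6^2 = 94.97
Result = (41.7700 + 52.2700i)/94.97

0.4398 + 0.5504i


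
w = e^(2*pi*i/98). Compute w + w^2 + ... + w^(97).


With w = e^(2*pi*i/98), all 98 of the 98th roots of unity w^0 = 1, w, ..., w^(97) sum to 0: 1 + w + ... + w^(97) = (1 - w^98)/(1 - w) = 0 since w^98 = 1, w ≠ 1.
Removing the root 1: w + w^2 + ... + w^(97) = 0 - 1 = -1

Sum = -1


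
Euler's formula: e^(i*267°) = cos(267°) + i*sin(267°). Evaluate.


cos(267°) = -0.0523
sin(267°) = -0.9986

e^(i*267°) = -0.0523 - 0.9986i


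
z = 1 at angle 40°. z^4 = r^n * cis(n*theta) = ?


r^4 = 1^4 = 1
n*theta = 4*40° = 160° = 160° (mod 360)
a = 1*cos(160°) = -0.9397
b = 1*sin(160°) = 0.3420

1 cis(160°) = -0.9397 + 0.3420i


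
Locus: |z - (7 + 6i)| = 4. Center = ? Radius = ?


|z - z0| = r is a circle with center z0 and radius r.
Center = (7, 6), radius = 4

Circle with center (7, 6) and radius 4


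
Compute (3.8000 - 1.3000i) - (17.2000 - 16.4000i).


Real: 3.8 - 17.2 = -13.4
Imag: -1.3 + 16.4 = 15.1

-13.4000 + 15.1000i


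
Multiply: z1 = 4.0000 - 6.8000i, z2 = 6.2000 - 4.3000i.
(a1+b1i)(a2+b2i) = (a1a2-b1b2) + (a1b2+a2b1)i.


Real = 4*6.2 - (-6.8)*(-4.3) = 24.8 - 29.24 = -4.44
Imag = 4*(-4.3) + 6.2*(-6.8) = -17.2 - (42.16) = -59.36

-4.4400 - 59.3600i


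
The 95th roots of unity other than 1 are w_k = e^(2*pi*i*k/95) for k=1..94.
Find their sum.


With w = e^(2*pi*i/95), all 95 of the 95th roots of unity w^0 = 1, w, ..., w^(94) sum to 0: 1 + w + ... + w^(94) = (1 - w^95)/(1 - w) = 0 since w^95 = 1, w ≠ 1.
Removing the root 1: w + w^2 + ... + w^(94) = 0 - 1 = -1

Sum = -1


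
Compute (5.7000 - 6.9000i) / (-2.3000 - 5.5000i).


Conjugate of z2 = -2.3000 + 5.5000i
Numerator: (5.7000 - 6.9000i)(-2.3000 + 5.5000i) = 24.8400 + 47.2200i
Denominator: (-2.3)^2 + (-5.5)^2 = 35.54
Result = (24.8400 + 47.2200i)/35.54

0.6989 + 1.3286i


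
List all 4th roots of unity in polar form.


The 4th roots of unity are cis(360k/4°) for k=0..3
Angle step = 360/4 = 90°
Primitive root: cis(90°)
Primitive root = 0 + 1.0000i

4 roots at angles: 0°, 90°, 180°, 270°


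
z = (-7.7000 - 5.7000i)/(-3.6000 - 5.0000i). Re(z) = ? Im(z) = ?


Multiply by conjugate: (-7.7000 - 5.7000i)(-3.6000 + 5.0000i) / ((-3.6)^2 + (-5)^2)
Numerator real = -7.7*(-3.6) - (5.7)*(-5) = 56.22
Numerator imag = -5.7*(-3.6) - (-7.7)*(-5) = -17.98
Denominator = 37.96
Re(z) = 56.22/37.96 = 1.4810
Im(z) = -17.98/37.96 = -0.4737

Re(z) = 1.4810, Im(z) = -0.4737


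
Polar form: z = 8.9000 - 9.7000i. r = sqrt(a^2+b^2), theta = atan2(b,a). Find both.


r = sqrt(79.21+94.09) = sqrt(173.3) = 13.1643
theta = atan2(-9.7, 8.9) = -47.4628 degrees

r = 13.1643, theta = -47.4628 degrees


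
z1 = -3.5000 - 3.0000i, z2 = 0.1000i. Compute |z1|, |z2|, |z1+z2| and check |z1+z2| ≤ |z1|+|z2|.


|z1| = sqrt((-3.5)^2 + (-3)^2) = sqrt(21.25) = 4.6098
|z2| = sqrt(0^2 + 0.1^2) = sqrt(0.01) = 0.1000
z1+z2 = -3.5000 - 2.9000i
|z1+z2| = sqrt(20.66) = 4.5453
|z1|+|z2| = 4.6098 + 0.1000 = 4.7098

|z1+z2| = 4.5453 ≤ |z1|+|z2| = 4.7098 (verified)


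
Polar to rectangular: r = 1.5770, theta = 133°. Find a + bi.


a = 1.5770*cos(133°) = 1.5770*(-0.682) = -1.0755
b = 1.5770*sin(133°) = 1.5770*0.73135 = 1.1533

-1.0755 + 1.1533i


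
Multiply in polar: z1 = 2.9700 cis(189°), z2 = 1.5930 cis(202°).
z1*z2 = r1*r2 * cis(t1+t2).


r = 2.9700 * 1.5930 = 4.7312
theta = 189° + 202° = 391° = 31° (mod 360)

4.7312 cis(31°)


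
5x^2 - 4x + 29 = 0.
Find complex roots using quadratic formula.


disc = (-4)^2 - 4*5*29 = 16 - 580 = -564
sqrt(|disc|) = sqrt(564) = 23.7487
Real part = 4/(2*5) = 0.4000
Imag part = 23.7487/(2*5) = 2.3749

0.4000 ± 2.3749i


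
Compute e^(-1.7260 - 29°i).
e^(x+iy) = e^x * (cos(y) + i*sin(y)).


e^-1.7260 = 0.1780
cos(-29°) = 0.8746
sin(-29°) = -0.4848
Real = 0.1780*0.8746 = 0.1557
Imag = 0.1780*(-0.4848) = -0.0863

0.1557 - 0.0863i


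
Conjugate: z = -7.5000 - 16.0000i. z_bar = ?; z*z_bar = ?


z_bar = -7.5000 + 16.0000i
z*z_bar = (-7.5)^2 + (-16)^2 = 56.25 + 256 = 312.25

z_bar = -7.5000 + 16.0000i, z*z_bar = 312.25


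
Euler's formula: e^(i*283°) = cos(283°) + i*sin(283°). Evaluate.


cos(283°) = 0.2250
sin(283°) = -0.9744

e^(i*283°) = 0.2250 - 0.9744i


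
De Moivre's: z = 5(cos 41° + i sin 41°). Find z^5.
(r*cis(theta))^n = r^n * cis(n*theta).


r^5 = 5^5 = 3125
n*theta = 5*41° = 205° = 205° (mod 360)
a = 3125*cos(205°) = -2832.2118
b = 3125*sin(205°) = -1320.6821

3125 cis(205°) = -2832.2118 - 1320.6821i


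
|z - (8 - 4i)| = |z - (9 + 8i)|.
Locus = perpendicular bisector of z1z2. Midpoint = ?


Equal distances means the locus is the perpendicular bisector of z1 and z2.
Midpoint = ((8+9)/2, (-4+8)/2) = (8.5000, 2.0000)

Perpendicular bisector through (8.5000, 2.0000)


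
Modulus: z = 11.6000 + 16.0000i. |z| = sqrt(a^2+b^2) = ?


|z| = sqrt(11.6^2 + 16^2) = sqrt(134.56 + 256) = sqrt(390.56) = 19.7626

|z| = 19.7626


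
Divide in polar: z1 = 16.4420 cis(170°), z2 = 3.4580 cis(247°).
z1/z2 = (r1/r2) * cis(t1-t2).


r = 16.4420 / 3.4580 = 4.7548
theta = 170° - 247° = -77° = 283° (mod 360)

4.7548 cis(283°)


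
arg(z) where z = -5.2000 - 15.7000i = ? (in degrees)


Re = -5.2, Im = -15.7
arg = atan2(-15.7, -5.2) = -108.3254 degrees

arg(z) = -108.3254 degrees


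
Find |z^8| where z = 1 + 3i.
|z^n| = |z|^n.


|z| = sqrt(1+9) = sqrt(10) = 3.1623
|z^8| = |z|^8 = (sqrt(10))^8 = 10^4 = 10000

|z^8| = 10000


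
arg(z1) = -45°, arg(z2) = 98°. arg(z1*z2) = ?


arg(z1*z2) = -45° + 98° = 53°
Normalized to (-180°, 180°]: 53°

53°


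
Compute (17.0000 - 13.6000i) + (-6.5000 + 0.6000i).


Real: 17 - 6.5 = 10.5
Imag: -13.6 + 0.6 = -13

10.5000 - 13.0000i


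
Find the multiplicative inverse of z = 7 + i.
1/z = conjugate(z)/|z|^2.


|z|^2 = 49+1 = 50
1/z = (7 - 1i)/50

1/z = 0.1400 - 0.0200i


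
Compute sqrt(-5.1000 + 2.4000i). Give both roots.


|z| = sqrt(26.01+5.76) = 5.6365
sqrt((|z|+a)/2) = sqrt((5.6365+(-5.1))/2) = sqrt(0.2682) = 0.5179
sqrt((|z|-a)/2) = sqrt((5.6365-(-5.1))/2) = sqrt(5.3682) = 2.3169

±(0.5179 + 2.3169i) i.e. 0.5179 + 2.3169i and -0.5179 - 2.3169i


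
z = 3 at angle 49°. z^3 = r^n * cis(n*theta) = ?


r^3 = 3^3 = 27
n*theta = 3*49° = 147° = 147° (mod 360)
a = 27*cos(147°) = -22.6441
b = 27*sin(147°) = 14.7053

27 cis(147°) = -22.6441 + 14.7053i


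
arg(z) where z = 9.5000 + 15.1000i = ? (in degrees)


Re = 9.5, Im = 15.1
arg = atan2(15.1, 9.5) = 57.8244 degrees

arg(z) = 57.8244 degrees


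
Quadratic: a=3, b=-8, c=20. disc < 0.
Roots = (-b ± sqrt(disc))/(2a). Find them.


disc = (-8)^2 - 4*3*20 = 64 - 240 = -176
sqrt(|disc|) = sqrt(176) = 13.2665
Real part = 8/(2*3) = 1.3333
Imag part = 13.2665/(2*3) = 2.2111

1.3333 ± 2.2111i


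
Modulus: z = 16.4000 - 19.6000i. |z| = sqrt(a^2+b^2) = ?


|z| = sqrt(16.4^2 + (-19.6)^2) = sqrt(268.96 + 384.16) = sqrt(653.12) = 25.5562

|z| = 25.5562


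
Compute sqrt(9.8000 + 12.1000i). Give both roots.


|z| = sqrt(96.04+146.41) = 15.5708
sqrt((|z|+a)/2) = sqrt((15.5708+9.8)/2) = sqrt(12.6854) = 3.5617
sqrt((|z|-a)/2) = sqrt((15.5708-9.8)/2) = sqrt(2.8854) = 1.6986

±(3.5617 + 1.6986i) i.e. 3.5617 + 1.6986i and -3.5617 - 1.6986i


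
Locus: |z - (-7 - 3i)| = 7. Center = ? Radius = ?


|z - z0| = r is a circle with center z0 and radius r.
Center = (-7, -3), radius = 7

Circle with center (-7, -3) and radius 7


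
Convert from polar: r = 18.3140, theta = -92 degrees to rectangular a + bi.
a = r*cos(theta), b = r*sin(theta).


a = 18.3140*cos(-92°) = 18.3140*(-0.034899) = -0.6391
b = 18.3140*sin(-92°) = 18.3140*(-0.99939) = -18.3028

-0.6391 - 18.3028i


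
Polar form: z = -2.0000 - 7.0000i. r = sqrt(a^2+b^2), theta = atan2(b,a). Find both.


r = sqrt(4+49) = sqrt(53) = 7.2801
theta = atan2(-7, -2) = -105.9454 degrees

r = 7.2801, theta = -105.9454 degrees


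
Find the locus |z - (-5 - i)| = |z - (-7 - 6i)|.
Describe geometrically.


Equal distances means the locus is the perpendicular bisector of z1 and z2.
Midpoint = ((-5+(-7))/2, (-1+(-6))/2) = (-6.0000, -3.5000)

Perpendicular bisector through (-6.0000, -3.5000)


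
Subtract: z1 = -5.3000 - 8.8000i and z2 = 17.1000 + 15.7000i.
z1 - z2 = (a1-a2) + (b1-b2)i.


Real: -5.3 - 17.1 = -22.4
Imag: -8.8 - 15.7 = -24.5

-22.4000 - 24.5000i


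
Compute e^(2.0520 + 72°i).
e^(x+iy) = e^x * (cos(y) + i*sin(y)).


e^2.0520 = 7.7835
cos(72°) = 0.309017
sin(72°) = 0.9510565
Real = 7.7835*0.309017 = 2.4052
Imag = 7.7835*0.9510565 = 7.4025

2.4052 + 7.4025i


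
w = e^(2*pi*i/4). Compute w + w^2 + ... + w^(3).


With w = e^(2*pi*i/4), all 4 of the 4th roots of unity w^0 = 1, w, ..., w^(3) sum to 0: 1 + w + ... + w^(3) = (1 - w^4)/(1 - w) = 0 since w^4 = 1, w ≠ 1.
Removing the root 1: w + w^2 + ... + w^(3) = 0 - 1 = -1

Sum = -1


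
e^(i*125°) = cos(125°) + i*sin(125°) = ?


cos(125°) = -0.5736
sin(125°) = 0.8192

e^(i*125°) = -0.5736 + 0.8192i


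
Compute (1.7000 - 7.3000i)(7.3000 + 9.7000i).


Real = 1.7*7.3 - (-7.3)*9.7 = 12.41 - (-70.81) = 83.22
Imag = 1.7*9.7 + 7.3*(-7.3) = 16.49 - (53.29) = -36.8

83.2200 - 36.8000i


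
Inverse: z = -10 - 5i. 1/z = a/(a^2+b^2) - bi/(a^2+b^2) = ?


|z|^2 = 100+25 = 125
1/z = (-10 + 5i)/125

1/z = -0.0800 + 0.0400i


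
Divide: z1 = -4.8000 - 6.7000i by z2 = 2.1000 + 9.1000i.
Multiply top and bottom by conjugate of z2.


Conjugate of z2 = 2.1000 - 9.1000i
Numerator: (-4.8000 - 6.7000i)(2.1000 - 9.1000i) = -71.0500 + 29.6100i
Denominator: 2.1^2 + 9.1^2 = 87.22
Result = (-71.0500 + 29.6100i)/87.22

-0.8146 + 0.3395i


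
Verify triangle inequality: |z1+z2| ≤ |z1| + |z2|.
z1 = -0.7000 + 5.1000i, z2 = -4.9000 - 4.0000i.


|z1| = sqrt((-0.7)^2 + 5.1^2) = sqrt(26.5) = 5.1478
|z2| = sqrt((-4.9)^2 + (-4)^2) = sqrt(40.01) = 6.3253
z1+z2 = -5.6000 + 1.1000i
|z1+z2| = sqrt(32.57) = 5.7070
|z1|+|z2| = 5.1478 + 6.3253 = 11.4731

|z1+z2| = 5.7070 ≤ |z1|+|z2| = 11.4731 (verified)


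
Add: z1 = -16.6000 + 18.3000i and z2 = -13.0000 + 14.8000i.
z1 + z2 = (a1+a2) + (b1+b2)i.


Real: -16.6 - 13 = -29.6
Imag: 18.3 + 14.8 = 33.1

-29.6000 + 33.1000i


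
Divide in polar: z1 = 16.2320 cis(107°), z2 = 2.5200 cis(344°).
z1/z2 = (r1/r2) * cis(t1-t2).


r = 16.2320 / 2.5200 = 6.4413
theta = 107° - 344° = -237° = 123° (mod 360)

6.4413 cis(123°)


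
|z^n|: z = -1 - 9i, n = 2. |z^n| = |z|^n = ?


|z| = sqrt(1+81) = sqrt(82) = 9.0554
|z^2| = |z|^2 = (sqrt(82))^2 = 82

|z^2| = 82


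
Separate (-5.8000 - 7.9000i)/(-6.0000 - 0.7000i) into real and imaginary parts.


Multiply by conjugate: (-5.8000 - 7.9000i)(-6.0000 + 0.7000i) / ((-6)^2 + (-0.7)^2)
Numerator real = -5.8*(-6) - (7.9)*(-0.7) = 40.33
Numerator imag = -7.9*(-6) - (-5.8)*(-0.7) = 43.34
Denominator = 36.49
Re(z) = 40.33/36.49 = 1.1052
Im(z) = 43.34/36.49 = 1.1877

Re(z) = 1.1052, Im(z) = 1.1877


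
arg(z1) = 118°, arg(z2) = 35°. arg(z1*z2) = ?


arg(z1*z2) = 118° + 35° = 153°
Normalized to (-180°, 180°]: 153°

153°


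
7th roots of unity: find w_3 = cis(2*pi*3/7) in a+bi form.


Angle = 360*3/7 = 154.2857°
a = cos(154.2857°) = -0.9010
b = sin(154.2857°) = 0.4339

-0.9010 + 0.4339i


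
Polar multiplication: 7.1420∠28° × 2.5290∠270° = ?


r = 7.1420 * 2.5290 = 18.0621
theta = 28° + 270° = 298° = 298° (mod 360)

18.0621 cis(298°)


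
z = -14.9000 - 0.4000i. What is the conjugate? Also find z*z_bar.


z_bar = -14.9000 + 0.4000i
z*z_bar = (-14.9)^2 + (-0.4)^2 = 222.01 + 0.16 = 222.17

z_bar = -14.9000 + 0.4000i, z*z_bar = 222.17


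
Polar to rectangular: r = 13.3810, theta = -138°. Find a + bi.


a = 13.3810*cos(-138°) = 13.3810*(-0.74314) = -9.9440
b = 13.3810*sin(-138°) = 13.3810*(-0.66913) = -8.9536

-9.9440 - 8.9536i


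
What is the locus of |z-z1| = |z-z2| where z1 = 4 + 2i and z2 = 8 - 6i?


Equal distances means the locus is the perpendicular bisector of z1 and z2.
Midpoint = ((4+8)/2, (2+(-6))/2) = (6.0000, -2.0000)

Perpendicular bisector through (6.0000, -2.0000)


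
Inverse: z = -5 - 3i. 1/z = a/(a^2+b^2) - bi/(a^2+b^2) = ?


|z|^2 = 25+9 = 34
1/z = (-5 + 3i)/34

1/z = -0.1471 + 0.0882i


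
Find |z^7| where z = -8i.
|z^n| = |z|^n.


|z| = sqrt(0+64) = sqrt(64) = 8
|z^7| = |z|^7 = 8^7 = 2097152

|z^7| = 2097152


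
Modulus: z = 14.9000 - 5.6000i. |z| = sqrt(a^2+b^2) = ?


|z| = sqrt(14.9^2 + (-5.6)^2) = sqrt(222.01 + 31.36) = sqrt(253.37) = 15.9176

|z| = 15.9176


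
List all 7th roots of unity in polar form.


The 7th roots of unity are cis(360k/7°) for k=0..6
Angle step = 360/7 = 51.4286°
Primitive root: cis(51.4286°)
Primitive root = 0.6235 + 0.7818i

7 roots at angles: 0°, 51.4286°, 102.8571°, 154.2857°, 205.7143°, 257.1429°, 308.5714°


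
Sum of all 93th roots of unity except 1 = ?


With w = e^(2*pi*i/93), all 93 of the 93th roots of unity w^0 = 1, w, ..., w^(92) sum to 0: 1 + w + ... + w^(92) = (1 - w^93)/(1 - w) = 0 since w^93 = 1, w ≠ 1.
Removing the root 1: w + w^2 + ... + w^(92) = 0 - 1 = -1

Sum = -1


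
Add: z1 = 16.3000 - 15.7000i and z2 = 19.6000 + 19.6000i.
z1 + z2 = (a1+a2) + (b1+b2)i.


Real: 16.3 + 19.6 = 35.9
Imag: -15.7 + 19.6 = 3.9

35.9000 + 3.9000i


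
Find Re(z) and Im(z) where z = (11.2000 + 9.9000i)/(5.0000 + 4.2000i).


Multiply by conjugate: (11.2000 + 9.9000i)(5.0000 - 4.2000i) / (5^2 + 4.2^2)
Numerator real = 11.2*5 + 9.9*4.2 = 97.58
Numerator imag = 9.9*5 - 11.2*4.2 = 2.46
Denominator = 42.64
Re(z) = 97.58/42.64 = 2.2885
Im(z) = 2.46/42.64 = 0.0577

Re(z) = 2.2885, Im(z) = 0.0577


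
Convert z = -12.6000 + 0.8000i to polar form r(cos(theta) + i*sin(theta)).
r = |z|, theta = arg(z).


r = sqrt(158.76+0.64) = sqrt(159.4) = 12.6254
theta = atan2(0.8, -12.6) = 176.3670 degrees

r = 12.6254, theta = 176.3670 degrees


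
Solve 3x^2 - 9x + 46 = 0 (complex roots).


disc = (-9)^2 - 4*3*46 = 81 - 552 = -471
sqrt(|disc|) = sqrt(471) = 21.7025
Real part = 9/(2*3) = 1.5000
Imag part = 21.7025/(2*3) = 3.6171

1.5000 ± 3.6171i


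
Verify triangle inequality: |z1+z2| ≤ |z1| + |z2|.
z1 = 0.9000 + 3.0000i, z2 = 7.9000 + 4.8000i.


|z1| = sqrt(0.9^2 + 3^2) = sqrt(9.81) = 3.1321
|z2| = sqrt(7.9^2 + 4.8^2) = sqrt(85.45) = 9.2439
z1+z2 = 8.8000 + 7.8000i
|z1+z2| = sqrt(138.28) = 11.7593
|z1|+|z2| = 3.1321 + 9.2439 = 12.3760

|z1+z2| = 11.7593 ≤ |z1|+|z2| = 12.3760 (verified)


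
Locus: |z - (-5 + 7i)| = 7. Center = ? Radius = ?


|z - z0| = r is a circle with center z0 and radius r.
Center = (-5, 7), radius = 7

Circle with center (-5, 7) and radius 7


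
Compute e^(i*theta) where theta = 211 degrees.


cos(211°) = -0.8572
sin(211°) = -0.5150

e^(i*211°) = -0.8572 - 0.5150i


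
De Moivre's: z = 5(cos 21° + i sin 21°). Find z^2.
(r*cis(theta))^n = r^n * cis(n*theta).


r^2 = 5^2 = 25
n*theta = 2*21° = 42° = 42° (mod 360)
a = 25*cos(42°) = 18.5786
b = 25*sin(42°) = 16.7283

25 cis(42°) = 18.5786 + 16.7283i


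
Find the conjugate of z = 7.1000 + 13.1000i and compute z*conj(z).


z_bar = 7.1000 - 13.1000i
z*z_bar = 7.1^2 + 13.1^2 = 50.41 + 171.61 = 222.02

z_bar = 7.1000 - 13.1000i, z*z_bar = 222.02


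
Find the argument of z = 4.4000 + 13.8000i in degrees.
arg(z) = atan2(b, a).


Re = 4.4, Im = 13.8
arg = atan2(13.8, 4.4) = 72.3156 degrees

arg(z) = 72.3156 degrees


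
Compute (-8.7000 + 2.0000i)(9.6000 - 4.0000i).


Real = -8.7*9.6 - 2*(-4) = -83.52 - (-8) = -75.52
Imag = -8.7*(-4) + 9.6*2 = 34.8 + 19.2 = 54

-75.5200 + 54.0000i


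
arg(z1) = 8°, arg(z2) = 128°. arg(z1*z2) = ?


arg(z1*z2) = 8° + 128° = 136°
Normalized to (-180°, 180°]: 136°

136°


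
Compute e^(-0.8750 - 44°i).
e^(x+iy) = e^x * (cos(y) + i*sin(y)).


e^-0.8750 = 0.4169
cos(-44°) = 0.7193
sin(-44°) = -0.6947
Real = 0.4169*0.7193 = 0.2999
Imag = 0.4169*(-0.6947) = -0.2896

0.2999 - 0.2896i


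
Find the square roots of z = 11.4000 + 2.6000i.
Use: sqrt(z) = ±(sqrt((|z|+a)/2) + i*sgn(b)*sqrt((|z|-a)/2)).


|z| = sqrt(129.96+6.76) = 11.6927
sqrt((|z|+a)/2) = sqrt((11.6927+11.4)/2) = sqrt(11.5464) = 3.3980
sqrt((|z|-a)/2) = sqrt((11.6927-11.4)/2) = sqrt(0.1464) = 0.3826

±(3.3980 + 0.3826i) i.e. 3.3980 + 0.3826i and -3.3980 - 0.3826i


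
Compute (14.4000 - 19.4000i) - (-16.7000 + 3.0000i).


Real: 14.4 + 16.7 = 31.1
Imag: -19.4 - 3 = -22.4

31.1000 - 22.4000i


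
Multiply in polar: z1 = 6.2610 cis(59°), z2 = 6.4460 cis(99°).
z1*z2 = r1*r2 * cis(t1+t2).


r = 6.2610 * 6.4460 = 40.3584
theta = 59° + 99° = 158° = 158° (mod 360)

40.3584 cis(158°)


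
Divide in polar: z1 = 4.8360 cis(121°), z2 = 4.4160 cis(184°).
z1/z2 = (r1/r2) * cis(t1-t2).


r = 4.8360 / 4.4160 = 1.0951
theta = 121° - 184° = -63° = 297° (mod 360)

1.0951 cis(297°)


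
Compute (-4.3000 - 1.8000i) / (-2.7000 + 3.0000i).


Conjugate of z2 = -2.7000 - 3.0000i
Numerator: (-4.3000 - 1.8000i)(-2.7000 - 3.0000i) = 6.2100 + 17.7600i
Denominator: (-2.7)^2 + 3^2 = 16.29
Result = (6.2100 + 17.7600i)/16.29

0.3812 + 1.0902i


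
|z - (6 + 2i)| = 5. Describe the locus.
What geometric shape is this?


|z - z0| = r is a circle with center z0 and radius r.
Center = (6, 2), radius = 5

Circle with center (6, 2) and radius 5


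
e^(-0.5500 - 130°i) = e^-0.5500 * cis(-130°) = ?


e^-0.5500 = 0.57695
cos(-130°) = -0.6428
sin(-130°) = -0.76604
Real = 0.57695*(-0.6428) = -0.3709
Imag = 0.57695*(-0.76604) = -0.4420

-0.3709 - 0.4420i


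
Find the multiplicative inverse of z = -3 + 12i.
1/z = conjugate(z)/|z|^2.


|z|^2 = 9+144 = 153
1/z = (-3 - 12i)/153

1/z = -0.0196 - 0.0784i


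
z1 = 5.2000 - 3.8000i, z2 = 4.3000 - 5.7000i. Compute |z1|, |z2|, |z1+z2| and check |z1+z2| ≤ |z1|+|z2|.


|z1| = sqrt(5.2^2 + (-3.8)^2) = sqrt(41.48) = 6.4405
|z2| = sqrt(4.3^2 + (-5.7)^2) = sqrt(50.98) = 7.1400
z1+z2 = 9.5000 - 9.5000i
|z1+z2| = sqrt(180.5) = 13.4350
|z1|+|z2| = 6.4405 + 7.1400 = 13.5805

|z1+z2| = 13.4350 ≤ |z1|+|z2| = 13.5805 (verified)


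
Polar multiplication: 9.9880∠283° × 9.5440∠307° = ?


r = 9.9880 * 9.5440 = 95.3255
theta = 283° + 307° = 590° = 230° (mod 360)

95.3255 cis(230°)


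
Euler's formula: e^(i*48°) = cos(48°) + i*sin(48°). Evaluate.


cos(48°) = 0.6691
sin(48°) = 0.7431

e^(i*48°) = 0.6691 + 0.7431i


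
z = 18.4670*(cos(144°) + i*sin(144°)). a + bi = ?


a = 18.4670*cos(144°) = 18.4670*(-0.809017) = -14.9401
b = 18.4670*sin(144°) = 18.4670*0.587785 = 10.8546

-14.9401 + 10.8546i


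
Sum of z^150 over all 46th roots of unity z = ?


The roots are w_k = w^k with w = e^(2*pi*i/46), and (w^k)^150 = (w^150)^k.
So S = 1 + u + u^2 + ... + u^(45) with u = w^150.
150 = 3*46 + 12, so 150 is not a multiple of 46: u = (w^46)^3 * w^12 = w^12 ≠ 1 (w is a primitive 46th root), while u^46 = (w^46)^150 = 1.
Geometric series: S = (1 - u^46)/(1 - u) = (1 - 1)/(1 - u) = 0

S = 0


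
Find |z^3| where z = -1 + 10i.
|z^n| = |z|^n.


|z| = sqrt(1+100) = sqrt(101) = 10.0499
|z^3| = |z|^3 = (sqrt(101))^3 = 101*sqrt(101)

|z^3| = 101*sqrt(101) ≈ 1015.0374


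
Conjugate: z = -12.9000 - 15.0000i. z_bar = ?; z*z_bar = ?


z_bar = -12.9000 + 15.0000i
z*z_bar = (-12.9)^2 + (-15)^2 = 166.41 + 225 = 391.41

z_bar = -12.9000 + 15.0000i, z*z_bar = 391.41


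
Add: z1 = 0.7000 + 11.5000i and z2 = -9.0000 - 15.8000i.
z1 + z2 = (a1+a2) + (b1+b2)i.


Real: 0.7 - 9 = -8.3
Imag: 11.5 - 15.8 = -4.3

-8.3000 - 4.3000i


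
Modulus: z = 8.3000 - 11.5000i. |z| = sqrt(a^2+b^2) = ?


|z| = sqrt(8.3^2 + (-11.5)^2) = sqrt(68.89 + 132.25) = sqrt(201.14) = 14.1824

|z| = 14.1824


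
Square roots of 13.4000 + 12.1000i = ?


|z| = sqrt(179.56+146.41) = 18.0546
sqrt((|z|+a)/2) = sqrt((18.0546+13.4)/2) = sqrt(15.7273) = 3.9658
sqrt((|z|-a)/2) = sqrt((18.0546-13.4)/2) = sqrt(2.3273) = 1.5256

±(3.9658 + 1.5256i) i.e. 3.9658 + 1.5256i and -3.9658 - 1.5256i


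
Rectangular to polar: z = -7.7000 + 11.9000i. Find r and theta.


r = sqrt(59.29+141.61) = sqrt(200.9) = 14.1739
theta = atan2(11.9, -7.7) = 122.9052 degrees

r = 14.1739, theta = 122.9052 degrees


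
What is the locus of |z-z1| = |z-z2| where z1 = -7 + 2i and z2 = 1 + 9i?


Equal distances means the locus is the perpendicular bisector of z1 and z2.
Midpoint = ((-7+1)/2, (2+9)/2) = (-3.0000, 5.5000)

Perpendicular bisector through (-3.0000, 5.5000)


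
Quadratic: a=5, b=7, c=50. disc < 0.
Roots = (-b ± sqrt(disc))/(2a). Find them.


disc = 7^2 - 4*5*50 = 49 - 1000 = -951
sqrt(|disc|) = sqrt(951) = 30.8383
Real part = -7/(2*5) = -0.7000
Imag part = 30.8383/(2*5) = 3.0838

-0.7000 ± 3.0838i


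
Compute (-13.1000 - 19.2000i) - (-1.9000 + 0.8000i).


Real: -13.1 + 1.9 = -11.2
Imag: -19.2 - 0.8 = -20

-11.2000 - 20.0000i


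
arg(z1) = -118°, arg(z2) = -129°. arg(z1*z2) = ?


arg(z1*z2) = -118° - 129° = -247°
Normalized to (-180°, 180°]: 113°

113°


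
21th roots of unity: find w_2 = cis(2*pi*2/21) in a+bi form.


Angle = 360*2/21 = 34.2857°
a = cos(34.2857°) = 0.8262
b = sin(34.2857°) = 0.5633

0.8262 + 0.5633i


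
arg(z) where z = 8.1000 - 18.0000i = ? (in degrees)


Re = 8.1, Im = -18
arg = atan2(-18, 8.1) = -65.7723 degrees

arg(z) = -65.7723 degrees


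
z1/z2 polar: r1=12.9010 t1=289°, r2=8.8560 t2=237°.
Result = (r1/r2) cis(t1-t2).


r = 12.9010 / 8.8560 = 1.4568
theta = 289° - 237° = 52° = 52° (mod 360)

1.4568 cis(52°)


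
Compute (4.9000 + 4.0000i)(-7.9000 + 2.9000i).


Real = 4.9*(-7.9) - 4*2.9 = -38.71 - 11.6 = -50.31
Imag = 4.9*2.9 - (7.9)*4 = 14.21 - (31.6) = -17.39

-50.3100 - 17.3900i


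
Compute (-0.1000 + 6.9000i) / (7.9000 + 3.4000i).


Conjugate of z2 = 7.9000 - 3.4000i
Numerator: (-0.1000 + 6.9000i)(7.9000 - 3.4000i) = 22.6700 + 54.8500i
Denominator: 7.9^2 + 3.4^2 = 73.97
Result = (22.6700 + 54.8500i)/73.97

0.3065 + 0.7415i


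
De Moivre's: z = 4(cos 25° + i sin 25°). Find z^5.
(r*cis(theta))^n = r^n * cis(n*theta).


r^5 = 4^5 = 1024
n*theta = 5*25° = 125° = 125° (mod 360)
a = 1024*cos(125°) = -587.3423
b = 1024*sin(125°) = 838.8117

1024 cis(125°) = -587.3423 + 838.8117i


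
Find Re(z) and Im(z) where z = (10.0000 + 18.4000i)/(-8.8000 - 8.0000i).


Multiply by conjugate: (10.0000 + 18.4000i)(-8.8000 + 8.0000i) / ((-8.8)^2 + (-8)^2)
Numerator real = 10*(-8.8) + 18.4*(-8) = -235.2
Numerator imag = 18.4*(-8.8) - 10*(-8) = -81.92
Denominator = 141.44
Re(z) = -235.2/141.44 = -1.6629
Im(z) = -81.92/141.44 = -0.5792

Re(z) = -1.6629, Im(z) = -0.5792


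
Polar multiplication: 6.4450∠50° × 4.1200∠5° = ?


r = 6.4450 * 4.1200 = 26.5534
theta = 50° + 5° = 55° = 55° (mod 360)

26.5534 cis(55°)


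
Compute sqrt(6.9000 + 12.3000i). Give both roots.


|z| = sqrt(47.61+151.29) = 14.1032
sqrt((|z|+a)/2) = sqrt((14.1032+6.9)/2) = sqrt(10.5016) = 3.2406
sqrt((|z|-a)/2) = sqrt((14.1032-6.9)/2) = sqrt(3.6016) = 1.8978

±(3.2406 + 1.8978i) i.e. 3.2406 + 1.8978i and -3.2406 - 1.8978i


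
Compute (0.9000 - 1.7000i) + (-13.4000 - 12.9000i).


Real: 0.9 - 13.4 = -12.5
Imag: -1.7 - 12.9 = -14.6

-12.5000 - 14.6000i


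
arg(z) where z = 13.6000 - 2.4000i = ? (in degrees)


Re = 13.6, Im = -2.4
arg = atan2(-2.4, 13.6) = -10.0080 degrees

arg(z) = -10.0080 degrees


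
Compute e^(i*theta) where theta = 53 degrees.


cos(53°) = 0.6018
sin(53°) = 0.7986

e^(i*53°) = 0.6018 + 0.7986i


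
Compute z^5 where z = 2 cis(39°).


r^5 = 2^5 = 32
n*theta = 5*39° = 195° = 195° (mod 360)
a = 32*cos(195°) = -30.9096
b = 32*sin(195°) = -8.2822

32 cis(195°) = -30.9096 - 8.2822i


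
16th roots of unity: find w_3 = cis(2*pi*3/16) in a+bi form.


Angle = 360*3/16 = 67.5°
a = cos(67.5°) = 0.3827
b = sin(67.5°) = 0.9239

0.3827 + 0.9239i


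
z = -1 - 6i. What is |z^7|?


|z| = sqrt(1+36) = sqrt(37) = 6.0828
|z^7| = |z|^7 = (sqrt(37))^7 = 37^3 * sqrt(37) = 50653*sqrt(37)

|z^7| = 50653*sqrt(37) ≈ 308110.1704


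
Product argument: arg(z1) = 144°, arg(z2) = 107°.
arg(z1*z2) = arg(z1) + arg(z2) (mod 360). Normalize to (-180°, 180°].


arg(z1*z2) = 144° + 107° = 251°
Normalized to (-180°, 180°]: -109°

-109°


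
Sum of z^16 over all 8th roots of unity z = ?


The roots are w_k = w^k with w = e^(2*pi*i/8), and (w^k)^16 = (w^16)^k.
So S = 1 + u + u^2 + ... + u^(7) with u = w^16.
16 = 2*8 + 0, so 16 is a multiple of 8 and u = (w^8)^2 = 1.
Every one of the 8 terms equals 1: S = 8

S = 8


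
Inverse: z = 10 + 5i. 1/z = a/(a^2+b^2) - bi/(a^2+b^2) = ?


|z|^2 = 100+25 = 125
1/z = (10 - 5i)/125

1/z = 0.0800 - 0.0400i


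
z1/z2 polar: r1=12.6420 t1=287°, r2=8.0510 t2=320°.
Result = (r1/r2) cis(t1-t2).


r = 12.6420 / 8.0510 = 1.5702
theta = 287° - 320° = -33° = 327° (mod 360)

1.5702 cis(327°)


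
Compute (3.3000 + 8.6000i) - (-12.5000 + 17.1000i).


Real: 3.3 + 12.5 = 15.8
Imag: 8.6 - 17.1 = -8.5

15.8000 - 8.5000i


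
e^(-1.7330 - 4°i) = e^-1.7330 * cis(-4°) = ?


e^-1.7330 = 0.17675
cos(-4°) = 0.9976
sin(-4°) = -0.0698
Real = 0.17675*0.9976 = 0.1763
Imag = 0.17675*(-0.0698) = -0.0123

0.1763 - 0.0123i


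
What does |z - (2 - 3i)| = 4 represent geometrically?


|z - z0| = r is a circle with center z0 and radius r.
Center = (2, -3), radius = 4

Circle with center (2, -3) and radius 4


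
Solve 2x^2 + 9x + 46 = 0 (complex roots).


disc = 9^2 - 4*2*46 = 81 - 368 = -287
sqrt(|disc|) = sqrt(287) = 16.9411
Real part = -9/(2*2) = -2.2500
Imag part = 16.9411/(2*2) = 4.2353

-2.2500 ± 4.2353i


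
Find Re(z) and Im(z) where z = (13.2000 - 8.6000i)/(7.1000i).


Multiply by conjugate: (13.2000 - 8.6000i)(-7.1000i) / (0^2 + 7.1^2)
Numerator real = 13.2*0 - (8.6)*7.1 = -61.06
Numerator imag = -8.6*0 - 13.2*7.1 = -93.72
Denominator = 50.41
Re(z) = -61.06/50.41 = -1.2113
Im(z) = -93.72/50.41 = -1.8592

Re(z) = -1.2113, Im(z) = -1.8592


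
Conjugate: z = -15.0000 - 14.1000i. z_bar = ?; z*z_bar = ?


z_bar = -15.0000 + 14.1000i
z*z_bar = (-15)^2 + (-14.1)^2 = 225 + 198.81 = 423.81

z_bar = -15.0000 + 14.1000i, z*z_bar = 423.81


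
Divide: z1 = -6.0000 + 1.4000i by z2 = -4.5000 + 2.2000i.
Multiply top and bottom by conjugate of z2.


Conjugate of z2 = -4.5000 - 2.2000i
Numerator: (-6.0000 + 1.4000i)(-4.5000 - 2.2000i) = 30.0800 + 6.9000i
Denominator: (-4.5)^2 + 2.2^2 = 25.09
Result = (30.0800 + 6.9000i)/25.09

1.1989 + 0.2750i


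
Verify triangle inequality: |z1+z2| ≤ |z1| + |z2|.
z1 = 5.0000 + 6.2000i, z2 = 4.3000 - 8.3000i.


|z1| = sqrt(5^2 + 6.2^2) = sqrt(63.44) = 7.9649
|z2| = sqrt(4.3^2 + (-8.3)^2) = sqrt(87.38) = 9.3477
z1+z2 = 9.3000 - 2.1000i
|z1+z2| = sqrt(90.9) = 9.5341
|z1|+|z2| = 7.9649 + 9.3477 = 17.3126

|z1+z2| = 9.5341 ≤ |z1|+|z2| = 17.3126 (verified)


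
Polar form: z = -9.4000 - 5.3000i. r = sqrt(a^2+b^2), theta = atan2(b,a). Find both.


r = sqrt(88.36+28.09) = sqrt(116.45) = 10.7912
theta = atan2(-5.3, -9.4) = -150.5844 degrees

r = 10.7912, theta = -150.5844 degrees


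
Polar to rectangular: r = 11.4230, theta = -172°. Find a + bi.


a = 11.4230*cos(-172°) = 11.4230*(-0.990268) = -11.3118
b = 11.4230*sin(-172°) = 11.4230*(-0.139173) = -1.5898

-11.3118 - 1.5898i


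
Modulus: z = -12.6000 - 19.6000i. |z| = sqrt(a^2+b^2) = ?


|z| = sqrt((-12.6)^2 + (-19.6)^2) = sqrt(158.76 + 384.16) = sqrt(542.92) = 23.3006

|z| = 23.3006


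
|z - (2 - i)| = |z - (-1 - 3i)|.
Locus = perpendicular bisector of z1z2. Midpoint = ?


Equal distances means the locus is the perpendicular bisector of z1 and z2.
Midpoint = ((2+(-1))/2, (-1+(-3))/2) = (0.5000, -2.0000)

Perpendicular bisector through (0.5000, -2.0000)


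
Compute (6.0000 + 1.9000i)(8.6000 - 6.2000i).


Real = 6*8.6 - 1.9*(-6.2) = 51.6 - (-11.78) = 63.38
Imag = 6*(-6.2) + 8.6*1.9 = -37.2 + 16.34 = -20.86

63.3800 - 20.8600i


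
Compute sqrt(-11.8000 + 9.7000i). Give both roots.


|z| = sqrt(139.24+94.09) = 15.2751
sqrt((|z|+a)/2) = sqrt((15.2751+(-11.8))/2) = sqrt(1.7376) = 1.3182
sqrt((|z|-a)/2) = sqrt((15.2751-(-11.8))/2) = sqrt(13.5376) = 3.6793

±(1.3182 + 3.6793i) i.e. 1.3182 + 3.6793i and -1.3182 - 3.6793i


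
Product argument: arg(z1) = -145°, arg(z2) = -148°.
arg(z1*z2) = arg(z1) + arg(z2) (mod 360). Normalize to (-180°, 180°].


arg(z1*z2) = -145° - 148° = -293°
Normalized to (-180°, 180°]: 67°

67°


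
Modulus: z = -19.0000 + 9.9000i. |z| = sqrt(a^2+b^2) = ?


|z| = sqrt((-19)^2 + 9.9^2) = sqrt(361 + 98.01) = sqrt(459.01) = 21.4245

|z| = 21.4245


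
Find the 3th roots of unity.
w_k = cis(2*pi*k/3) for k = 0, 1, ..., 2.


The 3th roots of unity are cis(360k/3°) for k=0..2
Angle step = 360/3 = 120°
Primitive root: cis(120°)
Primitive root = -0.5000 + 0.8660i

3 roots at angles: 0°, 120°, 240°


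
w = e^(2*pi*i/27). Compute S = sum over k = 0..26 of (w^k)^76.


The roots are w_k = w^k with w = e^(2*pi*i/27), and (w^k)^76 = (w^76)^k.
So S = 1 + u + u^2 + ... + u^(26) with u = w^76.
76 = 2*27 + 22, so 76 is not a multiple of 27: u = (w^27)^2 * w^22 = w^22 ≠ 1 (w is a primitive 27th root), while u^27 = (w^27)^76 = 1.
Geometric series: S = (1 - u^27)/(1 - u) = (1 - 1)/(1 - u) = 0

S = 0


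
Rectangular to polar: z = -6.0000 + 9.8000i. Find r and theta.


r = sqrt(36+96.04) = sqrt(132.04) = 11.4909
theta = atan2(9.8, -6) = 121.4768 degrees

r = 11.4909, theta = 121.4768 degrees


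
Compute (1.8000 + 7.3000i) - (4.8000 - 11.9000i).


Real: 1.8 - 4.8 = -3
Imag: 7.3 + 11.9 = 19.2

-3.0000 + 19.2000i


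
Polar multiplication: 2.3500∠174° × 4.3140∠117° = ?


r = 2.3500 * 4.3140 = 10.1379
theta = 174° + 117° = 291° = 291° (mod 360)

10.1379 cis(291°)


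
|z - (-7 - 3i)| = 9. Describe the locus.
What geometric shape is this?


|z - z0| = r is a circle with center z0 and radius r.
Center = (-7, -3), radius = 9

Circle with center (-7, -3) and radius 9


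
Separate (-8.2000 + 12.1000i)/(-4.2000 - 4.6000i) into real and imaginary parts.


Multiply by conjugate: (-8.2000 + 12.1000i)(-4.2000 + 4.6000i) / ((-4.2)^2 + (-4.6)^2)
Numerator real = -8.2*(-4.2) + 12.1*(-4.6) = -21.22
Numerator imag = 12.1*(-4.2) - (-8.2)*(-4.6) = -88.54
Denominator = 38.8
Re(z) = -21.22/38.8 = -0.5469
Im(z) = -88.54/38.8 = -2.2820

Re(z) = -0.5469, Im(z) = -2.2820


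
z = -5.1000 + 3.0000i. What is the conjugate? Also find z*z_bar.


z_bar = -5.1000 - 3.0000i
z*z_bar = (-5.1)^2 + 3^2 = 26.01 + 9 = 35.01

z_bar = -5.1000 - 3.0000i, z*z_bar = 35.01


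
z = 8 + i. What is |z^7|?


|z| = sqrt(64+1) = sqrt(65) = 8.0623
|z^7| = |z|^7 = (sqrt(65))^7 = 65^3 * sqrt(65) = 274625*sqrt(65)

|z^7| = 274625*sqrt(65) ≈ 2214097.5341


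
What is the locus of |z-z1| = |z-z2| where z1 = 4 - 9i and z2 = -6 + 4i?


Equal distances means the locus is the perpendicular bisector of z1 and z2.
Midpoint = ((4+(-6))/2, (-9+4)/2) = (-1.0000, -2.5000)

Perpendicular bisector through (-1.0000, -2.5000)


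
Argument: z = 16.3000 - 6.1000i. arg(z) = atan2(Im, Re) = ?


Re = 16.3, Im = -6.1
arg = atan2(-6.1, 16.3) = -20.5175 degrees

arg(z) = -20.5175 degrees


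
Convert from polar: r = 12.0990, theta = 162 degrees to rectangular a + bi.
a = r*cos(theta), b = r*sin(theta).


a = 12.0990*cos(162°) = 12.0990*(-0.951057) = -11.5068
b = 12.0990*sin(162°) = 12.0990*0.30902 = 3.7388

-11.5068 + 3.7388i


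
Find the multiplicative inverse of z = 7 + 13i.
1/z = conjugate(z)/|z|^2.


|z|^2 = 49+169 = 218
1/z = (7 - 13i)/218

1/z = 0.0321 - 0.0596i


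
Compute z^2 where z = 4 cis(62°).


r^2 = 4^2 = 16
n*theta = 2*62° = 124° = 124° (mod 360)
a = 16*cos(124°) = -8.9471
b = 16*sin(124°) = 13.2646

16 cis(124°) = -8.9471 + 13.2646i


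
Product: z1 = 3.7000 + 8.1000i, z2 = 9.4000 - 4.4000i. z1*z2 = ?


Real = 3.7*9.4 - 8.1*(-4.4) = 34.78 - (-35.64) = 70.42
Imag = 3.7*(-4.4) + 9.4*8.1 = -16.28 + 76.14 = 59.86

70.4200 + 59.8600i


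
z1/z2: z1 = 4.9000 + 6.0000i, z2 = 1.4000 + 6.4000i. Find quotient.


Conjugate of z2 = 1.4000 - 6.4000i
Numerator: (4.9000 + 6.0000i)(1.4000 - 6.4000i) = 45.2600 - 22.9600i
Denominator: 1.4^2 + 6.4^2 = 42.92
Result = (45.2600 - 22.9600i)/42.92

1.0545 - 0.5349i


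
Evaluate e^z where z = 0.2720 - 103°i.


e^0.2720 = 1.31259
cos(-103°) = -0.225
sin(-103°) = -0.97437
Real = 1.31259*(-0.225) = -0.2953
Imag = 1.31259*(-0.97437) = -1.2789

-0.2953 - 1.2789i


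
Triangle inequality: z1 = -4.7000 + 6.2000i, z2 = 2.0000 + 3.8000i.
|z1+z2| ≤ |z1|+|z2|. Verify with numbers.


|z1| = sqrt((-4.7)^2 + 6.2^2) = sqrt(60.53) = 7.7801
|z2| = sqrt(2^2 + 3.8^2) = sqrt(18.44) = 4.2942
z1+z2 = -2.7000 + 10.0000i
|z1+z2| = sqrt(107.29) = 10.3581
|z1|+|z2| = 7.7801 + 4.2942 = 12.0743

|z1+z2| = 10.3581 ≤ |z1|+|z2| = 12.0743 (verified)


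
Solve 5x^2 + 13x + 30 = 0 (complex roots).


disc = 13^2 - 4*5*30 = 169 - 600 = -431
sqrt(|disc|) = sqrt(431) = 20.7605
Real part = -13/(2*5) = -1.3000
Imag part = 20.7605/(2*5) = 2.0761

-1.3000 ± 2.0761i


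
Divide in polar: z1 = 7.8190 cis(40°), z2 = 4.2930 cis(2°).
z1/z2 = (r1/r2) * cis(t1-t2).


r = 7.8190 / 4.2930 = 1.8213
theta = 40° - 2° = 38° = 38° (mod 360)

1.8213 cis(38°)


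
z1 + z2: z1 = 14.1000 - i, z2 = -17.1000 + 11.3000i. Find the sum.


Real: 14.1 - 17.1 = -3
Imag: -1 + 11.3 = 10.3

-3.0000 + 10.3000i


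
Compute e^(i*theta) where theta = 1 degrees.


cos(1°) = 0.9998
sin(1°) = 0.0175

e^(i*1°) = 0.9998 + 0.0175i


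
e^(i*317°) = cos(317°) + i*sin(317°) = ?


cos(317°) = 0.7314
sin(317°) = -0.6820

e^(i*317°) = 0.7314 - 0.6820i


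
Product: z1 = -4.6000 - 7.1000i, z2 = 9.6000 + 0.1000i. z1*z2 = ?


Real = -4.6*9.6 - (-7.1)*0.1 = -44.16 - (-0.71) = -43.45
Imag = -4.6*0.1 + 9.6*(-7.1) = -0.46 - (68.16) = -68.62

-43.4500 - 68.6200i


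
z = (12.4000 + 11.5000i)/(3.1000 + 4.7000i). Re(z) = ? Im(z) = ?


Multiply by conjugate: (12.4000 + 11.5000i)(3.1000 - 4.7000i) / (3.1^2 + 4.7^2)
Numerator real = 12.4*3.1 + 11.5*4.7 = 92.49
Numerator imag = 11.5*3.1 - 12.4*4.7 = -22.63
Denominator = 31.7
Re(z) = 92.49/31.7 = 2.9177
Im(z) = -22.63/31.7 = -0.7139

Re(z) = 2.9177, Im(z) = -0.7139


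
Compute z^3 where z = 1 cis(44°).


r^3 = 1^3 = 1
n*theta = 3*44° = 132° = 132° (mod 360)
a = 1*cos(132°) = -0.6691
b = 1*sin(132°) = 0.7431

1 cis(132°) = -0.6691 + 0.7431i


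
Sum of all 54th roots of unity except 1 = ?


With w = e^(2*pi*i/54), all 54 of the 54th roots of unity w^0 = 1, w, ..., w^(53) sum to 0: 1 + w + ... + w^(53) = (1 - w^54)/(1 - w) = 0 since w^54 = 1, w ≠ 1.
Removing the root 1: w + w^2 + ... + w^(53) = 0 - 1 = -1

Sum = -1


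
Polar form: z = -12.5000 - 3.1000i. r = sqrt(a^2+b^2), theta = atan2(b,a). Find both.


r = sqrt(156.25+9.61) = sqrt(165.86) = 12.8787
theta = atan2(-3.1, -12.5) = -166.0717 degrees

r = 12.8787, theta = -166.0717 degrees


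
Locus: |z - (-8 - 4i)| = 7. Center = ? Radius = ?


|z - z0| = r is a circle with center z0 and radius r.
Center = (-8, -4), radius = 7

Circle with center (-8, -4) and radius 7


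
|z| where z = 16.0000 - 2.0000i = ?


|z| = sqrt(16^2 + (-2)^2) = sqrt(256 + 4) = sqrt(260) = 16.1245

|z| = 16.1245


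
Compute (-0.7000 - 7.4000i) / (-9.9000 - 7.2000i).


Conjugate of z2 = -9.9000 + 7.2000i
Numerator: (-0.7000 - 7.4000i)(-9.9000 + 7.2000i) = 60.2100 + 68.2200i
Denominator: (-9.9)^2 + (-7.2)^2 = 149.85
Result = (60.2100 + 68.2200i)/149.85

0.4018 + 0.4553i


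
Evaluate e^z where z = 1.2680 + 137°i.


e^1.2680 = 3.5537
cos(137°) = -0.73135
sin(137°) = 0.682
Real = 3.5537*(-0.73135) = -2.5990
Imag = 3.5537*0.682 = 2.4236

-2.5990 + 2.4236i


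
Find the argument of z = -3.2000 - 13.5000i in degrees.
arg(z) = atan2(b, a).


Re = -3.2, Im = -13.5
arg = atan2(-13.5, -3.2) = -103.3351 degrees

arg(z) = -103.3351 degrees


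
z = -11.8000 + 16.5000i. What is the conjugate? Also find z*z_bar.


z_bar = -11.8000 - 16.5000i
z*z_bar = (-11.8)^2 + 16.5^2 = 139.24 + 272.25 = 411.49

z_bar = -11.8000 - 16.5000i, z*z_bar = 411.49


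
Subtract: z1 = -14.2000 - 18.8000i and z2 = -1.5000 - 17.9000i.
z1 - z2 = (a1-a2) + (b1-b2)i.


Real: -14.2 + 1.5 = -12.7
Imag: -18.8 + 17.9 = -0.9

-12.7000 - 0.9000i


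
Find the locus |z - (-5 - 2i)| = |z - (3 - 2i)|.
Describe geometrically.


Equal distances means the locus is the perpendicular bisector of z1 and z2.
Midpoint = ((-5+3)/2, (-2+(-2))/2) = (-1.0000, -2.0000)

Perpendicular bisector through (-1.0000, -2.0000)


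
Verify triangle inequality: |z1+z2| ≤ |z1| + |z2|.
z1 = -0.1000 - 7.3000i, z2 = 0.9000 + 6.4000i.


|z1| = sqrt((-0.1)^2 + (-7.3)^2) = sqrt(53.3) = 7.3007
|z2| = sqrt(0.9^2 + 6.4^2) = sqrt(41.77) = 6.4630
z1+z2 = 0.8000 - 0.9000i
|z1+z2| = sqrt(1.45) = 1.2042
|z1|+|z2| = 7.3007 + 6.4630 = 13.7637

|z1+z2| = 1.2042 ≤ |z1|+|z2| = 13.7637 (verified)


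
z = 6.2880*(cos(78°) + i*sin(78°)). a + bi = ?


a = 6.2880*cos(78°) = 6.2880*0.2079 = 1.3073
b = 6.2880*sin(78°) = 6.2880*0.97815 = 6.1506

1.3073 + 6.1506i


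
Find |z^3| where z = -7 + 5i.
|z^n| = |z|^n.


|z| = sqrt(49+25) = sqrt(74) = 8.6023
|z^3| = |z|^3 = (sqrt(74))^3 = 74*sqrt(74)

|z^3| = 74*sqrt(74) ≈ 636.5721
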